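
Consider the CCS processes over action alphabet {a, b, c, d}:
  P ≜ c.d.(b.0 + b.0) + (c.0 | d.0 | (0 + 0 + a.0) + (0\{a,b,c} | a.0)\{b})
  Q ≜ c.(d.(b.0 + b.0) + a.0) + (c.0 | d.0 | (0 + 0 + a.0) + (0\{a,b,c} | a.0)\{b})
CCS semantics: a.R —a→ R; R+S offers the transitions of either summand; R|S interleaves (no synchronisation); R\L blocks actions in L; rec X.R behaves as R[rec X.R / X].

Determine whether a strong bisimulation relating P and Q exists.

NO

P's transition system — 12 states:
  u0 = c.d.(b.0 + b.0) + (c.0 | d.0 | (0 + 0 + a.0) + (0\{a,b,c} | a.0)\{b}) → -a-> u1, -a-> u2, -c-> u3, -c-> u4, -d-> u5
  u1 = (0\{a,b,c} | 0)\{b} → ∅
  u2 = c.0 | d.0 | 0 → -c-> u6, -d-> u7
  u3 = 0 | d.0 | (0 + 0 + a.0) → -a-> u6, -d-> u8
  u4 = d.(b.0 + b.0) → -d-> u9
  u5 = c.0 | 0 | (0 + 0 + a.0) → -a-> u7, -c-> u8
  u6 = 0 | d.0 | 0 → -d-> u10
  u7 = c.0 | 0 | 0 → -c-> u10
  u8 = 0 | 0 | (0 + 0 + a.0) → -a-> u10
  u9 = b.0 + b.0 → -b-> u11
  u10 = 0 | 0 | 0 → ∅
  u11 = 0 → ∅
Q's transition system — 12 states:
  v0 = c.(d.(b.0 + b.0) + a.0) + (c.0 | d.0 | (0 + 0 + a.0) + (0\{a,b,c} | a.0)\{b}) → -a-> v1, -a-> v2, -c-> v3, -c-> v4, -d-> v5
  v1 = (0\{a,b,c} | 0)\{b} → ∅
  v2 = c.0 | d.0 | 0 → -c-> v6, -d-> v7
  v3 = 0 | d.0 | (0 + 0 + a.0) → -a-> v6, -d-> v8
  v4 = d.(b.0 + b.0) + a.0 → -a-> v9, -d-> v10
  v5 = c.0 | 0 | (0 + 0 + a.0) → -a-> v7, -c-> v8
  v6 = 0 | d.0 | 0 → -d-> v11
  v7 = c.0 | 0 | 0 → -c-> v11
  v8 = 0 | 0 | (0 + 0 + a.0) → -a-> v11
  v9 = 0 → ∅
  v10 = b.0 + b.0 → -b-> v9
  v11 = 0 | 0 | 0 → ∅
Bisimilarity quotient blocks:
  B0 = {u0}
  B1 = {u4}
  B2 = {u9, v10}
  B3 = {u1, u10, u11, v1, v11, v9}
  B4 = {u3, v3}
  B5 = {u6, v6}
  B6 = {u8, v8}
  B7 = {u2, v2}
  B8 = {u7, v7}
  B9 = {u5, v5}
  B10 = {v0}
  B11 = {v4}
u0 ∈ B0, v0 ∈ B10 → different blocks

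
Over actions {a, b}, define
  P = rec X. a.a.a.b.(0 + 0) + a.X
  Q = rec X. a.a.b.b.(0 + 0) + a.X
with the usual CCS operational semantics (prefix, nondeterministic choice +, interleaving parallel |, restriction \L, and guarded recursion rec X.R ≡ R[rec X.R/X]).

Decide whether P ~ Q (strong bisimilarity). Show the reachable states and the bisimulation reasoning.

Reachable graph of P (5 states):
  p0 = rec X. a.a.a.b.(0 + 0) + a.X has moves --a--▸ p0, --a--▸ p1
  p1 = a.a.b.(0 + 0) has moves --a--▸ p2
  p2 = a.b.(0 + 0) has moves --a--▸ p3
  p3 = b.(0 + 0) has moves --b--▸ p4
  p4 = 0 + 0 has moves ·
Reachable graph of Q (5 states):
  q0 = rec X. a.a.b.b.(0 + 0) + a.X has moves --a--▸ q0, --a--▸ q1
  q1 = a.b.b.(0 + 0) has moves --a--▸ q2
  q2 = b.b.(0 + 0) has moves --b--▸ q3
  q3 = b.(0 + 0) has moves --b--▸ q4
  q4 = 0 + 0 has moves ·
Coarsest stable partition (strong bisimilarity classes):
  B0 = {p0}
  B1 = {p1}
  B2 = {p2}
  B3 = {p3, q3}
  B4 = {p4, q4}
  B5 = {q0}
  B6 = {q1}
  B7 = {q2}
p0 ∈ B0, q0 ∈ B5 → different blocks

not bisimilar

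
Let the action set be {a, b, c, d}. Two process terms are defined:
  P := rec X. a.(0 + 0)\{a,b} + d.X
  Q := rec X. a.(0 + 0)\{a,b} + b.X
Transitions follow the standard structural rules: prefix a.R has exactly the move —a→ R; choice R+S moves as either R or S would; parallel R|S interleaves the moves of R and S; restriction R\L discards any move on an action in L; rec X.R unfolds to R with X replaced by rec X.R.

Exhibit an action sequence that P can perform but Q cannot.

LTS(P): 2 reachable states
  m0 = rec X. a.(0 + 0)\{a,b} + d.X :: ··a··> m1, ··d··> m0
  m1 = (0 + 0)\{a,b} :: deadlocked
LTS(Q): 2 reachable states
  n0 = rec X. a.(0 + 0)\{a,b} + b.X :: ··a··> n1, ··b··> n0
  n1 = (0 + 0)\{a,b} :: deadlocked
Executing d from P (initial set {m0}):
  after d @ step 1: {m0}
  P completes σ.
Executing d from Q (initial set {n0}):
  after d @ step 1: ∅  — Q cannot continue

d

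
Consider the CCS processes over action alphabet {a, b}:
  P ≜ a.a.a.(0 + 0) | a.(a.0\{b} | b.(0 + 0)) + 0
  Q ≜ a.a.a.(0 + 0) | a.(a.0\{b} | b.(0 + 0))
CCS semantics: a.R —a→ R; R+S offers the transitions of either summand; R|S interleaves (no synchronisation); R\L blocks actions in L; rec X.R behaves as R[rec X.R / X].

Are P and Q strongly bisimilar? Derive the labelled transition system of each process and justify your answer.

bisimilar

Reachable graph of P (20 states):
  m0 = a.a.a.(0 + 0) | a.(a.0\{b} | b.(0 + 0)) + 0 has moves --a--▸ m1, --a--▸ m2
  m1 = a.a.(0 + 0) | a.(a.0\{b} | b.(0 + 0)) has moves --a--▸ m3, --a--▸ m4
  m2 = a.a.a.(0 + 0) | (a.0\{b} | b.(0 + 0)) has moves --a--▸ m4, --a--▸ m5, --b--▸ m6
  m3 = a.(0 + 0) | a.(a.0\{b} | b.(0 + 0)) has moves --a--▸ m7, --a--▸ m8
  m4 = a.a.(0 + 0) | (a.0\{b} | b.(0 + 0)) has moves --a--▸ m8, --a--▸ m9, --b--▸ m10
  m5 = a.a.a.(0 + 0) | (0\{b} | b.(0 + 0)) has moves --a--▸ m9, --b--▸ m11
  m6 = a.a.a.(0 + 0) | (a.0\{b} | (0 + 0)) has moves --a--▸ m10, --a--▸ m11
  m7 = (0 + 0) | a.(a.0\{b} | b.(0 + 0)) has moves --a--▸ m12
  m8 = a.(0 + 0) | (a.0\{b} | b.(0 + 0)) has moves --a--▸ m12, --a--▸ m13, --b--▸ m14
  m9 = a.a.(0 + 0) | (0\{b} | b.(0 + 0)) has moves --a--▸ m13, --b--▸ m15
  m10 = a.a.(0 + 0) | (a.0\{b} | (0 + 0)) has moves --a--▸ m14, --a--▸ m15
  m11 = a.a.a.(0 + 0) | (0\{b} | (0 + 0)) has moves --a--▸ m15
  m12 = (0 + 0) | (a.0\{b} | b.(0 + 0)) has moves --a--▸ m16, --b--▸ m17
  m13 = a.(0 + 0) | (0\{b} | b.(0 + 0)) has moves --a--▸ m16, --b--▸ m18
  m14 = a.(0 + 0) | (a.0\{b} | (0 + 0)) has moves --a--▸ m17, --a--▸ m18
  m15 = a.a.(0 + 0) | (0\{b} | (0 + 0)) has moves --a--▸ m18
  m16 = (0 + 0) | (0\{b} | b.(0 + 0)) has moves --b--▸ m19
  m17 = (0 + 0) | (a.0\{b} | (0 + 0)) has moves --a--▸ m19
  m18 = a.(0 + 0) | (0\{b} | (0 + 0)) has moves --a--▸ m19
  m19 = (0 + 0) | (0\{b} | (0 + 0)) has moves ∅
Reachable graph of Q (20 states):
  n0 = a.a.a.(0 + 0) | a.(a.0\{b} | b.(0 + 0)) has moves --a--▸ n1, --a--▸ n2
  n1 = a.a.(0 + 0) | a.(a.0\{b} | b.(0 + 0)) has moves --a--▸ n3, --a--▸ n4
  n2 = a.a.a.(0 + 0) | (a.0\{b} | b.(0 + 0)) has moves --a--▸ n4, --a--▸ n5, --b--▸ n6
  n3 = a.(0 + 0) | a.(a.0\{b} | b.(0 + 0)) has moves --a--▸ n7, --a--▸ n8
  n4 = a.a.(0 + 0) | (a.0\{b} | b.(0 + 0)) has moves --a--▸ n8, --a--▸ n9, --b--▸ n10
  n5 = a.a.a.(0 + 0) | (0\{b} | b.(0 + 0)) has moves --a--▸ n9, --b--▸ n11
  n6 = a.a.a.(0 + 0) | (a.0\{b} | (0 + 0)) has moves --a--▸ n10, --a--▸ n11
  n7 = (0 + 0) | a.(a.0\{b} | b.(0 + 0)) has moves --a--▸ n12
  n8 = a.(0 + 0) | (a.0\{b} | b.(0 + 0)) has moves --a--▸ n12, --a--▸ n13, --b--▸ n14
  n9 = a.a.(0 + 0) | (0\{b} | b.(0 + 0)) has moves --a--▸ n13, --b--▸ n15
  n10 = a.a.(0 + 0) | (a.0\{b} | (0 + 0)) has moves --a--▸ n14, --a--▸ n15
  n11 = a.a.a.(0 + 0) | (0\{b} | (0 + 0)) has moves --a--▸ n15
  n12 = (0 + 0) | (a.0\{b} | b.(0 + 0)) has moves --a--▸ n16, --b--▸ n17
  n13 = a.(0 + 0) | (0\{b} | b.(0 + 0)) has moves --a--▸ n16, --b--▸ n18
  n14 = a.(0 + 0) | (a.0\{b} | (0 + 0)) has moves --a--▸ n17, --a--▸ n18
  n15 = a.a.(0 + 0) | (0\{b} | (0 + 0)) has moves --a--▸ n18
  n16 = (0 + 0) | (0\{b} | b.(0 + 0)) has moves --b--▸ n19
  n17 = (0 + 0) | (a.0\{b} | (0 + 0)) has moves --a--▸ n19
  n18 = a.(0 + 0) | (0\{b} | (0 + 0)) has moves --a--▸ n19
  n19 = (0 + 0) | (0\{b} | (0 + 0)) has moves ∅
Bisimilarity quotient blocks:
  B0 = {m0, n0}
  B1 = {m2, n2}
  B2 = {m4, m5, n4, n5}
  B3 = {m10, m11, n10, n11}
  B4 = {m14, m15, n14, n15}
  B5 = {m17, m18, n17, n18}
  B6 = {m19, n19}
  B7 = {m8, m9, n8, n9}
  B8 = {m12, m13, n12, n13}
  B9 = {m16, n16}
  B10 = {m6, n6}
  B11 = {m1, n1}
  B12 = {m3, n3}
  B13 = {m7, n7}
m0 ∈ B0, n0 ∈ B0 → same block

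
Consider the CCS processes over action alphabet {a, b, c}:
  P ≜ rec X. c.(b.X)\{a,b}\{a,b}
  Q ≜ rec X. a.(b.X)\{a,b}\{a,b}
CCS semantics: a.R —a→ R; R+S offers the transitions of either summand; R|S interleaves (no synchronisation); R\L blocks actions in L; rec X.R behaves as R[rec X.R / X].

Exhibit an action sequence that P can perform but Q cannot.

LTS(P): 2 reachable states
  u0 = rec X. c.(b.X)\{a,b}\{a,b} → ··c··> u1
  u1 = (b.(rec X. c.(b.X)\{a,b}\{a,b}))\{a,b}\{a,b} → ∅
LTS(Q): 2 reachable states
  v0 = rec X. a.(b.X)\{a,b}\{a,b} → ··a··> v1
  v1 = (b.(rec X. a.(b.X)\{a,b}\{a,b}))\{a,b}\{a,b} → ∅
Run σ = ⟨c⟩ on P: start {u0}
  after c @ step 1: {u1}
  — P admits the full trace.
Run σ = ⟨c⟩ on Q: start {v0}
  after c @ step 1: ∅ (Q stuck)

c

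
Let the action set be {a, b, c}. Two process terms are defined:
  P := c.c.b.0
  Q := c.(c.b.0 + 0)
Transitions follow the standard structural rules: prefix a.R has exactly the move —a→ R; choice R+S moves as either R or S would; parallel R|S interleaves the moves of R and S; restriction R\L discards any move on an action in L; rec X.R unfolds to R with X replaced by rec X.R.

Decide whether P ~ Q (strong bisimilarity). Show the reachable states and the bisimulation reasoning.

bisimilar

LTS(P): 4 reachable states
  p0 = c.c.b.0 | —c→ p1
  p1 = c.b.0 | —c→ p2
  p2 = b.0 | —b→ p3
  p3 = 0 | stopped
LTS(Q): 4 reachable states
  q0 = c.(c.b.0 + 0) | —c→ q1
  q1 = c.b.0 + 0 | —c→ q2
  q2 = b.0 | —b→ q3
  q3 = 0 | stopped
Partition-refinement fixed point:
  B0 = {p0, q0}
  B1 = {p1, q1}
  B2 = {p2, q2}
  B3 = {p3, q3}
p0 ∈ B0, q0 ∈ B0 → same block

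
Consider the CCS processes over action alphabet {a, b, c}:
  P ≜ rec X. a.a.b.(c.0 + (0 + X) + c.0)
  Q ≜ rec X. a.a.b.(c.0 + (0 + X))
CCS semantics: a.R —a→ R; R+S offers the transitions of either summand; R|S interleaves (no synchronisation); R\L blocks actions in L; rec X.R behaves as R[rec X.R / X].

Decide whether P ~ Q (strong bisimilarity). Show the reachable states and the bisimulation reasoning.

Reachable graph of P (5 states):
  s0 = rec X. a.a.b.(c.0 + (0 + X) + c.0) ⊢ —a→ s1
  s1 = a.b.(c.0 + (0 + (rec X. a.a.b.(c.0 + (0 + X) + c.0))) + c.0) ⊢ —a→ s2
  s2 = b.(c.0 + (0 + (rec X. a.a.b.(c.0 + (0 + X) + c.0))) + c.0) ⊢ —b→ s3
  s3 = c.0 + (0 + (rec X. a.a.b.(c.0 + (0 + X) + c.0))) + c.0 ⊢ —a→ s1, —c→ s4
  s4 = 0 ⊢ stopped
Reachable graph of Q (5 states):
  t0 = rec X. a.a.b.(c.0 + (0 + X)) ⊢ —a→ t1
  t1 = a.b.(c.0 + (0 + (rec X. a.a.b.(c.0 + (0 + X))))) ⊢ —a→ t2
  t2 = b.(c.0 + (0 + (rec X. a.a.b.(c.0 + (0 + X))))) ⊢ —b→ t3
  t3 = c.0 + (0 + (rec X. a.a.b.(c.0 + (0 + X)))) ⊢ —a→ t1, —c→ t4
  t4 = 0 ⊢ stopped
Partition-refinement fixed point:
  B0 = {s0, t0}
  B1 = {s1, t1}
  B2 = {s2, t2}
  B3 = {s3, t3}
  B4 = {s4, t4}
s0 ∈ B0, t0 ∈ B0 → same block

bisimilar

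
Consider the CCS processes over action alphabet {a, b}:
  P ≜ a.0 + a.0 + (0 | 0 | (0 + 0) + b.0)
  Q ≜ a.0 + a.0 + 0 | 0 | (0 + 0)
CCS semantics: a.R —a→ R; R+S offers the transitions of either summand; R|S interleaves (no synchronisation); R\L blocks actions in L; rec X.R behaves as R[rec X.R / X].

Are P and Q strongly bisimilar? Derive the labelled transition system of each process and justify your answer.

Reachable graph of P (2 states):
  s0 = a.0 + a.0 + (0 | 0 | (0 + 0) + b.0) → --a--▸ s1, --b--▸ s1
  s1 = 0 → ·
Reachable graph of Q (2 states):
  t0 = a.0 + a.0 + 0 | 0 | (0 + 0) → --a--▸ t1
  t1 = 0 → ·
Bisimilarity quotient blocks:
  B0 = {s0}
  B1 = {s1, t1}
  B2 = {t0}
s0 ∈ B0, t0 ∈ B2 → different blocks

P ≁ Q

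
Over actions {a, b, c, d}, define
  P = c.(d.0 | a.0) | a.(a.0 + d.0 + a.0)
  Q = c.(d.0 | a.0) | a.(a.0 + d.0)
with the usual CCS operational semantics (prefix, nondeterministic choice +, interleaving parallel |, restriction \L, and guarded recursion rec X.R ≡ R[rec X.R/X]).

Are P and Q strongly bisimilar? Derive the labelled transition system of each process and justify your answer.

bisimilar

P's transition system — 15 states:
  u0 = c.(d.0 | a.0) | a.(a.0 + d.0 + a.0) ⊢ —a→ u1, —c→ u2
  u1 = c.(d.0 | a.0) | (a.0 + d.0 + a.0) ⊢ —a→ u3, —c→ u4, —d→ u3
  u2 = d.0 | a.0 | a.(a.0 + d.0 + a.0) ⊢ —a→ u4, —a→ u5, —d→ u6
  u3 = c.(d.0 | a.0) | 0 ⊢ —c→ u7
  u4 = d.0 | a.0 | (a.0 + d.0 + a.0) ⊢ —a→ u7, —a→ u8, —d→ u7, —d→ u9
  u5 = d.0 | 0 | a.(a.0 + d.0 + a.0) ⊢ —a→ u8, —d→ u10
  u6 = 0 | a.0 | a.(a.0 + d.0 + a.0) ⊢ —a→ u10, —a→ u9
  u7 = d.0 | a.0 | 0 ⊢ —a→ u11, —d→ u12
  u8 = d.0 | 0 | (a.0 + d.0 + a.0) ⊢ —a→ u11, —d→ u11, —d→ u13
  u9 = 0 | a.0 | (a.0 + d.0 + a.0) ⊢ —a→ u12, —a→ u13, —d→ u12
  u10 = 0 | 0 | a.(a.0 + d.0 + a.0) ⊢ —a→ u13
  u11 = d.0 | 0 | 0 ⊢ —d→ u14
  u12 = 0 | a.0 | 0 ⊢ —a→ u14
  u13 = 0 | 0 | (a.0 + d.0 + a.0) ⊢ —a→ u14, —d→ u14
  u14 = 0 | 0 | 0 ⊢ ∅
Q's transition system — 15 states:
  v0 = c.(d.0 | a.0) | a.(a.0 + d.0) ⊢ —a→ v1, —c→ v2
  v1 = c.(d.0 | a.0) | (a.0 + d.0) ⊢ —a→ v3, —c→ v4, —d→ v3
  v2 = d.0 | a.0 | a.(a.0 + d.0) ⊢ —a→ v4, —a→ v5, —d→ v6
  v3 = c.(d.0 | a.0) | 0 ⊢ —c→ v7
  v4 = d.0 | a.0 | (a.0 + d.0) ⊢ —a→ v7, —a→ v8, —d→ v7, —d→ v9
  v5 = d.0 | 0 | a.(a.0 + d.0) ⊢ —a→ v8, —d→ v10
  v6 = 0 | a.0 | a.(a.0 + d.0) ⊢ —a→ v10, —a→ v9
  v7 = d.0 | a.0 | 0 ⊢ —a→ v11, —d→ v12
  v8 = d.0 | 0 | (a.0 + d.0) ⊢ —a→ v11, —d→ v11, —d→ v13
  v9 = 0 | a.0 | (a.0 + d.0) ⊢ —a→ v12, —a→ v13, —d→ v12
  v10 = 0 | 0 | a.(a.0 + d.0) ⊢ —a→ v13
  v11 = d.0 | 0 | 0 ⊢ —d→ v14
  v12 = 0 | a.0 | 0 ⊢ —a→ v14
  v13 = 0 | 0 | (a.0 + d.0) ⊢ —a→ v14, —d→ v14
  v14 = 0 | 0 | 0 ⊢ ∅
Partition-refinement fixed point:
  B0 = {u0, v0}
  B1 = {u1, v1}
  B2 = {u4, v4}
  B3 = {u7, v7}
  B4 = {u12, v12}
  B5 = {u14, v14}
  B6 = {u11, v11}
  B7 = {u8, v8}
  B8 = {u13, v13}
  B9 = {u9, v9}
  B10 = {u3, v3}
  B11 = {u2, v2}
  B12 = {u6, v6}
  B13 = {u10, v10}
  B14 = {u5, v5}
u0 ∈ B0, v0 ∈ B0 → same block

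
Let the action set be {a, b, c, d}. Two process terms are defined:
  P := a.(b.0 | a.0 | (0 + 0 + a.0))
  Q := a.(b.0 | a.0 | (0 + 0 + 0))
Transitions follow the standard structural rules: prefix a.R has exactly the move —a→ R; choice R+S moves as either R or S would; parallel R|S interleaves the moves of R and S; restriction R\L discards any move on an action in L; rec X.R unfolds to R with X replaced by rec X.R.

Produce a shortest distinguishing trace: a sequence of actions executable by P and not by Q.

LTS(P): 9 reachable states
  s0 = a.(b.0 | a.0 | (0 + 0 + a.0)) ⊢ --a--▸ s1
  s1 = b.0 | a.0 | (0 + 0 + a.0) ⊢ --a--▸ s2, --a--▸ s3, --b--▸ s4
  s2 = b.0 | 0 | (0 + 0 + a.0) ⊢ --a--▸ s5, --b--▸ s6
  s3 = b.0 | a.0 | 0 ⊢ --a--▸ s5, --b--▸ s7
  s4 = 0 | a.0 | (0 + 0 + a.0) ⊢ --a--▸ s6, --a--▸ s7
  s5 = b.0 | 0 | 0 ⊢ --b--▸ s8
  s6 = 0 | 0 | (0 + 0 + a.0) ⊢ --a--▸ s8
  s7 = 0 | a.0 | 0 ⊢ --a--▸ s8
  s8 = 0 | 0 | 0 ⊢ ·
LTS(Q): 5 reachable states
  t0 = a.(b.0 | a.0 | (0 + 0 + 0)) ⊢ --a--▸ t1
  t1 = b.0 | a.0 | (0 + 0 + 0) ⊢ --a--▸ t2, --b--▸ t3
  t2 = b.0 | 0 | (0 + 0 + 0) ⊢ --b--▸ t4
  t3 = 0 | a.0 | (0 + 0 + 0) ⊢ --a--▸ t4
  t4 = 0 | 0 | (0 + 0 + 0) ⊢ ·
Run σ = ⟨aaa⟩ on P: start {s0}
  step 1 (a): {s1}
  step 2 (a): {s2, s3}
  step 3 (a): {s5}
  — P admits the full trace.
Run σ = ⟨aaa⟩ on Q: start {t0}
  step 1 (a): {t1}
  step 2 (a): {t2}
  step 3 (a): ∅  — Q cannot continue

aaa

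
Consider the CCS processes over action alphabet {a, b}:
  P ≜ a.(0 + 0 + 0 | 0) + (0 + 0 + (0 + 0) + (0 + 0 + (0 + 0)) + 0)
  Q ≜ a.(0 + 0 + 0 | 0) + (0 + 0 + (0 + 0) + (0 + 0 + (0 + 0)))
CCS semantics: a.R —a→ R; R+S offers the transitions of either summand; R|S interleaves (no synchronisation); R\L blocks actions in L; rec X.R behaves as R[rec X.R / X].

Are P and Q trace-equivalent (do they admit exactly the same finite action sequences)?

trace-equivalent

Reachable graph of P (2 states):
  u0 = a.(0 + 0 + 0 | 0) + (0 + 0 + (0 + 0) + (0 + 0 + (0 + 0)) + 0) has moves =a=> u1
  u1 = 0 + 0 + 0 | 0 has moves (no moves)
Reachable graph of Q (2 states):
  v0 = a.(0 + 0 + 0 | 0) + (0 + 0 + (0 + 0) + (0 + 0 + (0 + 0))) has moves =a=> v1
  v1 = 0 + 0 + 0 | 0 has moves (no moves)
Bisimilarity quotient blocks:
  B0 = {u0, v0}
  B1 = {u1, v1}
u0 ∈ B0, v0 ∈ B0 → same block
Bisimilar ⇒ trace-equivalent.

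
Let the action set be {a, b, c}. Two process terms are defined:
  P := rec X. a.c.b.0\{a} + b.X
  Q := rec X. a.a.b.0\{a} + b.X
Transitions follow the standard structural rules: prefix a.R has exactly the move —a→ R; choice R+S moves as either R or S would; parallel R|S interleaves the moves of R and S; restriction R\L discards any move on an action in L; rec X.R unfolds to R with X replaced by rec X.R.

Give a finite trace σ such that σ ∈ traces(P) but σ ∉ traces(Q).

Reachable graph of P (4 states):
  s0 = rec X. a.c.b.0\{a} + b.X ⊢ -a-> s1, -b-> s0
  s1 = c.b.0\{a} ⊢ -c-> s2
  s2 = b.0\{a} ⊢ -b-> s3
  s3 = 0\{a} ⊢ ·
Reachable graph of Q (4 states):
  t0 = rec X. a.a.b.0\{a} + b.X ⊢ -a-> t1, -b-> t0
  t1 = a.b.0\{a} ⊢ -a-> t2
  t2 = b.0\{a} ⊢ -b-> t3
  t3 = 0\{a} ⊢ ·
Run σ = ⟨ac⟩ on P: start {s0}
  [1] a ⇒ {s1}
  [2] c ⇒ {s2}
  P completes σ.
Run σ = ⟨ac⟩ on Q: start {t0}
  [1] a ⇒ {t1}
  [2] c ⇒ ∅  — Q cannot continue

ac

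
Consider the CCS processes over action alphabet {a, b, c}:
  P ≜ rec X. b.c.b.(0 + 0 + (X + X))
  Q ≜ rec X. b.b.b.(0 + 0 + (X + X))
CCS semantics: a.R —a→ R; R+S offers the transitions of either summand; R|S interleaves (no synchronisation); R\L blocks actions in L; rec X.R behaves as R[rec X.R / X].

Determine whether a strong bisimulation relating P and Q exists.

P ≁ Q

P's transition system — 4 states:
  p0 = rec X. b.c.b.(0 + 0 + (X + X)) :: ··b··> p1
  p1 = c.b.(0 + 0 + ((rec X. b.c.b.(0 + 0 + (X + X))) + (rec X. b.c.b.(0 + 0 + (X + X))))) :: ··c··> p2
  p2 = b.(0 + 0 + ((rec X. b.c.b.(0 + 0 + (X + X))) + (rec X. b.c.b.(0 + 0 + (X + X))))) :: ··b··> p3
  p3 = 0 + 0 + ((rec X. b.c.b.(0 + 0 + (X + X))) + (rec X. b.c.b.(0 + 0 + (X + X)))) :: ··b··> p1
Q's transition system — 4 states:
  q0 = rec X. b.b.b.(0 + 0 + (X + X)) :: ··b··> q1
  q1 = b.b.(0 + 0 + ((rec X. b.b.b.(0 + 0 + (X + X))) + (rec X. b.b.b.(0 + 0 + (X + X))))) :: ··b··> q2
  q2 = b.(0 + 0 + ((rec X. b.b.b.(0 + 0 + (X + X))) + (rec X. b.b.b.(0 + 0 + (X + X))))) :: ··b··> q3
  q3 = 0 + 0 + ((rec X. b.b.b.(0 + 0 + (X + X))) + (rec X. b.b.b.(0 + 0 + (X + X)))) :: ··b··> q1
Coarsest stable partition (strong bisimilarity classes):
  B0 = {p0, p3}
  B1 = {p1}
  B2 = {p2}
  B3 = {q0, q1, q2, q3}
p0 ∈ B0, q0 ∈ B3 → different blocks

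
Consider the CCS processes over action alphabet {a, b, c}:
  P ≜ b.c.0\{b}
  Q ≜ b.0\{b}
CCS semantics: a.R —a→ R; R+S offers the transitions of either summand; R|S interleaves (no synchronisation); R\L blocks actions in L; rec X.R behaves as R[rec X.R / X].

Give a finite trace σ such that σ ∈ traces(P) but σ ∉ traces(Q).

Reachable graph of P (3 states):
  s0 = b.c.0\{b} → ··b··> s1
  s1 = c.0\{b} → ··c··> s2
  s2 = 0\{b} → ·
Reachable graph of Q (2 states):
  t0 = b.0\{b} → ··b··> t1
  t1 = 0\{b} → ·
Run σ = ⟨bc⟩ on P: start {s0}
  step 1 (b): {s1}
  step 2 (c): {s2}
  — P admits the full trace.
Run σ = ⟨bc⟩ on Q: start {t0}
  step 1 (b): {t1}
  step 2 (c): ∅ (Q stuck)

bc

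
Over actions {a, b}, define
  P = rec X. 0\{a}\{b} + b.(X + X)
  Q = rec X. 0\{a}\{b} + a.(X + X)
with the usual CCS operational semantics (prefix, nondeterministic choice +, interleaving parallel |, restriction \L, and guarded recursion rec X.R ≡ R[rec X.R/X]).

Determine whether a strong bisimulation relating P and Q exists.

not bisimilar

Reachable graph of P (2 states):
  s0 = rec X. 0\{a}\{b} + b.(X + X) | ··b··> s1
  s1 = (rec X. 0\{a}\{b} + b.(X + X)) + (rec X. 0\{a}\{b} + b.(X + X)) | ··b··> s1
Reachable graph of Q (2 states):
  t0 = rec X. 0\{a}\{b} + a.(X + X) | ··a··> t1
  t1 = (rec X. 0\{a}\{b} + a.(X + X)) + (rec X. 0\{a}\{b} + a.(X + X)) | ··a··> t1
Bisimilarity quotient blocks:
  B0 = {s0, s1}
  B1 = {t0, t1}
s0 ∈ B0, t0 ∈ B1 → different blocks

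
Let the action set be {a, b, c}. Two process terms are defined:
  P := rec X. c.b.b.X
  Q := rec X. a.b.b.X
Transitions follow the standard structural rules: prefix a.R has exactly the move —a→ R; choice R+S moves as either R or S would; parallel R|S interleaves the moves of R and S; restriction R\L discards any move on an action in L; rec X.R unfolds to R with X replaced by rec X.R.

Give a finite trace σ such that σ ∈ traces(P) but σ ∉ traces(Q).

c

Reachable graph of P (3 states):
  s0 = rec X. c.b.b.X :: -c-> s1
  s1 = b.b.(rec X. c.b.b.X) :: -b-> s2
  s2 = b.(rec X. c.b.b.X) :: -b-> s0
Reachable graph of Q (3 states):
  t0 = rec X. a.b.b.X :: -a-> t1
  t1 = b.b.(rec X. a.b.b.X) :: -b-> t2
  t2 = b.(rec X. a.b.b.X) :: -b-> t0
Executing c from P (initial set {s0}):
  step 1 (c): {s1}
  — P admits the full trace.
Executing c from Q (initial set {t0}):
  step 1 (c): no successor for Q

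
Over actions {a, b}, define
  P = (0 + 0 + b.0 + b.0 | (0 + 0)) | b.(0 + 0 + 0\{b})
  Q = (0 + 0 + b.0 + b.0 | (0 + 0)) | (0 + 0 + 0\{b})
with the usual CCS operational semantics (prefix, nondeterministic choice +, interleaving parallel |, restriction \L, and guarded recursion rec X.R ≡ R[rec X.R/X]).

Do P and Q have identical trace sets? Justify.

LTS(P): 6 reachable states
  p0 = (0 + 0 + b.0 + b.0 | (0 + 0)) | b.(0 + 0 + 0\{b}) | --b--▸ p1, --b--▸ p2, --b--▸ p3
  p1 = (0 + 0 + b.0 + b.0 | (0 + 0)) | (0 + 0 + 0\{b}) | --b--▸ p4, --b--▸ p5
  p2 = 0 | (0 + 0) | b.(0 + 0 + 0\{b}) | --b--▸ p5
  p3 = 0 | b.(0 + 0 + 0\{b}) | --b--▸ p4
  p4 = 0 | (0 + 0 + 0\{b}) | stopped
  p5 = 0 | (0 + 0) | (0 + 0 + 0\{b}) | stopped
LTS(Q): 3 reachable states
  q0 = (0 + 0 + b.0 + b.0 | (0 + 0)) | (0 + 0 + 0\{b}) | --b--▸ q1, --b--▸ q2
  q1 = 0 | (0 + 0 + 0\{b}) | stopped
  q2 = 0 | (0 + 0) | (0 + 0 + 0\{b}) | stopped
Trace ⟨bb⟩ through P, begin at {p0}:
  step 1 (b): {p1, p2, p3}
  step 2 (b): {p4, p5}
  P completes σ.
Trace ⟨bb⟩ through Q, begin at {q0}:
  step 1 (b): {q1, q2}
  step 2 (b): ∅ (Q stuck)

NO — witness ⟨bb⟩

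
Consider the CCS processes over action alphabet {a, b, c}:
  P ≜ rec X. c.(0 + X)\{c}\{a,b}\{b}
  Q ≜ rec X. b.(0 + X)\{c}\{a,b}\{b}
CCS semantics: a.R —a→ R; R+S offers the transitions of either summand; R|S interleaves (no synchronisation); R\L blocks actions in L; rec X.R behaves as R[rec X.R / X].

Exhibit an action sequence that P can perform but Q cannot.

c

Reachable graph of P (2 states):
  u0 = rec X. c.(0 + X)\{c}\{a,b}\{b} | —c→ u1
  u1 = (0 + (rec X. c.(0 + X)\{c}\{a,b}\{b}))\{c}\{a,b}\{b} | deadlocked
Reachable graph of Q (2 states):
  v0 = rec X. b.(0 + X)\{c}\{a,b}\{b} | —b→ v1
  v1 = (0 + (rec X. b.(0 + X)\{c}\{a,b}\{b}))\{c}\{a,b}\{b} | deadlocked
Trace ⟨c⟩ through P, begin at {u0}:
  [1] c ⇒ {u1}
  P completes σ.
Trace ⟨c⟩ through Q, begin at {v0}:
  [1] c ⇒ ∅ (Q stuck)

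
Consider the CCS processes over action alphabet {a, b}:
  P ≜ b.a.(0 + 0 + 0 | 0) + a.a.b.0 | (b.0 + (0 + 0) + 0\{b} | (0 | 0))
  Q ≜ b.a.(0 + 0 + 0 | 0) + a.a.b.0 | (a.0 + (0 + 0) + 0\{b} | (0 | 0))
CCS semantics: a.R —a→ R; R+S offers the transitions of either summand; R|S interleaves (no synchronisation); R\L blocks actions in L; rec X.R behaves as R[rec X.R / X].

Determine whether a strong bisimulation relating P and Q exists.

LTS(P): 10 reachable states
  u0 = b.a.(0 + 0 + 0 | 0) + a.a.b.0 | (b.0 + (0 + 0) + 0\{b} | (0 | 0)) ⊢ —a→ u1, —b→ u2, —b→ u3
  u1 = a.b.0 | (b.0 + (0 + 0) + 0\{b} | (0 | 0)) ⊢ —a→ u4, —b→ u5
  u2 = a.(0 + 0 + 0 | 0) ⊢ —a→ u6
  u3 = a.a.b.0 | 0 ⊢ —a→ u5
  u4 = b.0 | (b.0 + (0 + 0) + 0\{b} | (0 | 0)) ⊢ —b→ u7, —b→ u8
  u5 = a.b.0 | 0 ⊢ —a→ u8
  u6 = 0 + 0 + 0 | 0 ⊢ ∅
  u7 = 0 | (b.0 + (0 + 0) + 0\{b} | (0 | 0)) ⊢ —b→ u9
  u8 = b.0 | 0 ⊢ —b→ u9
  u9 = 0 | 0 ⊢ ∅
LTS(Q): 10 reachable states
  v0 = b.a.(0 + 0 + 0 | 0) + a.a.b.0 | (a.0 + (0 + 0) + 0\{b} | (0 | 0)) ⊢ —a→ v1, —a→ v2, —b→ v3
  v1 = a.a.b.0 | 0 ⊢ —a→ v4
  v2 = a.b.0 | (a.0 + (0 + 0) + 0\{b} | (0 | 0)) ⊢ —a→ v4, —a→ v5
  v3 = a.(0 + 0 + 0 | 0) ⊢ —a→ v6
  v4 = a.b.0 | 0 ⊢ —a→ v7
  v5 = b.0 | (a.0 + (0 + 0) + 0\{b} | (0 | 0)) ⊢ —a→ v7, —b→ v8
  v6 = 0 + 0 + 0 | 0 ⊢ ∅
  v7 = b.0 | 0 ⊢ —b→ v9
  v8 = 0 | (a.0 + (0 + 0) + 0\{b} | (0 | 0)) ⊢ —a→ v9
  v9 = 0 | 0 ⊢ ∅
Partition-refinement fixed point:
  B0 = {u0}
  B1 = {u2, v3, v8}
  B2 = {u6, u9, v6, v9}
  B3 = {u1}
  B4 = {u4}
  B5 = {u7, u8, v7}
  B6 = {u5, v4}
  B7 = {u3, v1}
  B8 = {v0}
  B9 = {v2}
  B10 = {v5}
u0 ∈ B0, v0 ∈ B8 → different blocks

not bisimilar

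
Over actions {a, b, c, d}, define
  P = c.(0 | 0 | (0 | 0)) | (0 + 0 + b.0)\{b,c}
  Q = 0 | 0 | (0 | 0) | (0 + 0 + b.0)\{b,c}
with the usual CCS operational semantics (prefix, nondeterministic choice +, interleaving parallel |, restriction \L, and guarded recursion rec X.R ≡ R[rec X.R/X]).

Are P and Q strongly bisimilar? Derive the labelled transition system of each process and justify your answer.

NO

LTS(P): 2 reachable states
  s0 = c.(0 | 0 | (0 | 0)) | (0 + 0 + b.0)\{b,c} → =c=> s1
  s1 = 0 | 0 | (0 | 0) | (0 + 0 + b.0)\{b,c} → ∅
LTS(Q): 1 reachable states
  t0 = 0 | 0 | (0 | 0) | (0 + 0 + b.0)\{b,c} → ∅
Coarsest stable partition (strong bisimilarity classes):
  B0 = {s0}
  B1 = {s1, t0}
s0 ∈ B0, t0 ∈ B1 → different blocks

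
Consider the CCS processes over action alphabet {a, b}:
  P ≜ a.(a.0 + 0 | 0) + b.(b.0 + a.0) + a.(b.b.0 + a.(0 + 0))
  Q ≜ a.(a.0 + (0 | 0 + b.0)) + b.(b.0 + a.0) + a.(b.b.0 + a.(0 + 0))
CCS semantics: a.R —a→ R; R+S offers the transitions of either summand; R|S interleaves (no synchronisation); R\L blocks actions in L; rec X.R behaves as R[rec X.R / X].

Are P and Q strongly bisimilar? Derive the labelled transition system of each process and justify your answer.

P's transition system — 7 states:
  s0 = a.(a.0 + 0 | 0) + b.(b.0 + a.0) + a.(b.b.0 + a.(0 + 0)) ⊢ --a--▸ s1, --a--▸ s2, --b--▸ s3
  s1 = a.0 + 0 | 0 ⊢ --a--▸ s4
  s2 = b.b.0 + a.(0 + 0) ⊢ --a--▸ s5, --b--▸ s6
  s3 = b.0 + a.0 ⊢ --a--▸ s4, --b--▸ s4
  s4 = 0 ⊢ (no moves)
  s5 = 0 + 0 ⊢ (no moves)
  s6 = b.0 ⊢ --b--▸ s4
Q's transition system — 7 states:
  t0 = a.(a.0 + (0 | 0 + b.0)) + b.(b.0 + a.0) + a.(b.b.0 + a.(0 + 0)) ⊢ --a--▸ t1, --a--▸ t2, --b--▸ t3
  t1 = a.0 + (0 | 0 + b.0) ⊢ --a--▸ t4, --b--▸ t4
  t2 = b.b.0 + a.(0 + 0) ⊢ --a--▸ t5, --b--▸ t6
  t3 = b.0 + a.0 ⊢ --a--▸ t4, --b--▸ t4
  t4 = 0 ⊢ (no moves)
  t5 = 0 + 0 ⊢ (no moves)
  t6 = b.0 ⊢ --b--▸ t4
Coarsest stable partition (strong bisimilarity classes):
  B0 = {s0}
  B1 = {s2, t2}
  B2 = {s4, s5, t4, t5}
  B3 = {s6, t6}
  B4 = {s1}
  B5 = {s3, t1, t3}
  B6 = {t0}
s0 ∈ B0, t0 ∈ B6 → different blocks

P ≁ Q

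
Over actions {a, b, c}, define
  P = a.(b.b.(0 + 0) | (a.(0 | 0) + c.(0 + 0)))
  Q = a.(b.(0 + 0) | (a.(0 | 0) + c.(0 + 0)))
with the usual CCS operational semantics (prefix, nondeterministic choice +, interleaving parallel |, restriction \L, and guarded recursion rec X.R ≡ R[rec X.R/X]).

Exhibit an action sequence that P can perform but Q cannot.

LTS(P): 10 reachable states
  p0 = a.(b.b.(0 + 0) | (a.(0 | 0) + c.(0 + 0))) :: =a=> p1
  p1 = b.b.(0 + 0) | (a.(0 | 0) + c.(0 + 0)) :: =a=> p2, =b=> p3, =c=> p4
  p2 = b.b.(0 + 0) | (0 | 0) :: =b=> p5
  p3 = b.(0 + 0) | (a.(0 | 0) + c.(0 + 0)) :: =a=> p5, =b=> p6, =c=> p7
  p4 = b.b.(0 + 0) | (0 + 0) :: =b=> p7
  p5 = b.(0 + 0) | (0 | 0) :: =b=> p8
  p6 = (0 + 0) | (a.(0 | 0) + c.(0 + 0)) :: =a=> p8, =c=> p9
  p7 = b.(0 + 0) | (0 + 0) :: =b=> p9
  p8 = (0 + 0) | (0 | 0) :: ∅
  p9 = (0 + 0) | (0 + 0) :: ∅
LTS(Q): 7 reachable states
  q0 = a.(b.(0 + 0) | (a.(0 | 0) + c.(0 + 0))) :: =a=> q1
  q1 = b.(0 + 0) | (a.(0 | 0) + c.(0 + 0)) :: =a=> q2, =b=> q3, =c=> q4
  q2 = b.(0 + 0) | (0 | 0) :: =b=> q5
  q3 = (0 + 0) | (a.(0 | 0) + c.(0 + 0)) :: =a=> q5, =c=> q6
  q4 = b.(0 + 0) | (0 + 0) :: =b=> q6
  q5 = (0 + 0) | (0 | 0) :: ∅
  q6 = (0 + 0) | (0 + 0) :: ∅
Executing abb from P (initial set {p0}):
  after a @ step 1: {p1}
  after b @ step 2: {p3}
  after b @ step 3: {p6}
  ✓ P
Executing abb from Q (initial set {q0}):
  after a @ step 1: {q1}
  after b @ step 2: {q3}
  after b @ step 3: no successor for Q

abb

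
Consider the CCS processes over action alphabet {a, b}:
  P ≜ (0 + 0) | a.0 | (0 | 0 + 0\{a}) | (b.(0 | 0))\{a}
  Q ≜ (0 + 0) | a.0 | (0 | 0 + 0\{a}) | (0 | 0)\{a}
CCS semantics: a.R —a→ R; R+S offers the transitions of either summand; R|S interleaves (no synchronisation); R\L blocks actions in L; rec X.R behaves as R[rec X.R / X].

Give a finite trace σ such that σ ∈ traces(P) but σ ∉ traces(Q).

LTS(P): 4 reachable states
  s0 = (0 + 0) | a.0 | (0 | 0 + 0\{a}) | (b.(0 | 0))\{a} → --a--▸ s1, --b--▸ s2
  s1 = (0 + 0) | 0 | (0 | 0 + 0\{a}) | (b.(0 | 0))\{a} → --b--▸ s3
  s2 = (0 + 0) | a.0 | (0 | 0 + 0\{a}) | (0 | 0)\{a} → --a--▸ s3
  s3 = (0 + 0) | 0 | (0 | 0 + 0\{a}) | (0 | 0)\{a} → (no moves)
LTS(Q): 2 reachable states
  t0 = (0 + 0) | a.0 | (0 | 0 + 0\{a}) | (0 | 0)\{a} → --a--▸ t1
  t1 = (0 + 0) | 0 | (0 | 0 + 0\{a}) | (0 | 0)\{a} → (no moves)
Executing b from P (initial set {s0}):
  after b @ step 1: {s2}
  ✓ P
Executing b from Q (initial set {t0}):
  after b @ step 1: ∅  — Q cannot continue

b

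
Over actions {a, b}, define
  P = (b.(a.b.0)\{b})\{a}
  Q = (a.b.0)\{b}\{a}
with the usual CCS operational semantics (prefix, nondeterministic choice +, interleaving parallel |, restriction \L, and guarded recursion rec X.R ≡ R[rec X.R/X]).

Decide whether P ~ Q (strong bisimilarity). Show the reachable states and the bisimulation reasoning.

not bisimilar

Reachable graph of P (2 states):
  m0 = (b.(a.b.0)\{b})\{a} → -b-> m1
  m1 = (a.b.0)\{b}\{a} → ∅
Reachable graph of Q (1 states):
  n0 = (a.b.0)\{b}\{a} → ∅
Bisimilarity quotient blocks:
  B0 = {m0}
  B1 = {m1, n0}
m0 ∈ B0, n0 ∈ B1 → different blocks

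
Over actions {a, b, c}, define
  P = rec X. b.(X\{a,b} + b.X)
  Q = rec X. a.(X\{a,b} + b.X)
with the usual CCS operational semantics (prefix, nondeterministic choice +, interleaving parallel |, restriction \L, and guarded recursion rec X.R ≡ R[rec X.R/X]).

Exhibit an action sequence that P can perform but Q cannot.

b

Reachable graph of P (2 states):
  p0 = rec X. b.(X\{a,b} + b.X) :: -b-> p1
  p1 = (rec X. b.(X\{a,b} + b.X))\{a,b} + b.(rec X. b.(X\{a,b} + b.X)) :: -b-> p0
Reachable graph of Q (2 states):
  q0 = rec X. a.(X\{a,b} + b.X) :: -a-> q1
  q1 = (rec X. a.(X\{a,b} + b.X))\{a,b} + b.(rec X. a.(X\{a,b} + b.X)) :: -b-> q0
Run σ = ⟨b⟩ on P: start {p0}
  after b @ step 1: {p1}
  — P admits the full trace.
Run σ = ⟨b⟩ on Q: start {q0}
  after b @ step 1: ∅ (Q stuck)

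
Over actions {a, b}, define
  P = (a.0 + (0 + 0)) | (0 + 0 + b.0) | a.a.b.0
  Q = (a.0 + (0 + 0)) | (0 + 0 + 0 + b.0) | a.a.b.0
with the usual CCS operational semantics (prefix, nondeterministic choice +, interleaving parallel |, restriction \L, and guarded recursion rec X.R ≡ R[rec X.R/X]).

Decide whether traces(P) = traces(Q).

trace-equivalent

Reachable graph of P (16 states):
  u0 = (a.0 + (0 + 0)) | (0 + 0 + b.0) | a.a.b.0 ⊢ -a-> u1, -a-> u2, -b-> u3
  u1 = (a.0 + (0 + 0)) | (0 + 0 + b.0) | a.b.0 ⊢ -a-> u4, -a-> u5, -b-> u6
  u2 = 0 | (0 + 0 + b.0) | a.a.b.0 ⊢ -a-> u5, -b-> u7
  u3 = (a.0 + (0 + 0)) | 0 | a.a.b.0 ⊢ -a-> u6, -a-> u7
  u4 = (a.0 + (0 + 0)) | (0 + 0 + b.0) | b.0 ⊢ -a-> u8, -b-> u10, -b-> u9
  u5 = 0 | (0 + 0 + b.0) | a.b.0 ⊢ -a-> u8, -b-> u11
  u6 = (a.0 + (0 + 0)) | 0 | a.b.0 ⊢ -a-> u10, -a-> u11
  u7 = 0 | 0 | a.a.b.0 ⊢ -a-> u11
  u8 = 0 | (0 + 0 + b.0) | b.0 ⊢ -b-> u12, -b-> u13
  u9 = (a.0 + (0 + 0)) | (0 + 0 + b.0) | 0 ⊢ -a-> u12, -b-> u14
  u10 = (a.0 + (0 + 0)) | 0 | b.0 ⊢ -a-> u13, -b-> u14
  u11 = 0 | 0 | a.b.0 ⊢ -a-> u13
  u12 = 0 | (0 + 0 + b.0) | 0 ⊢ -b-> u15
  u13 = 0 | 0 | b.0 ⊢ -b-> u15
  u14 = (a.0 + (0 + 0)) | 0 | 0 ⊢ -a-> u15
  u15 = 0 | 0 | 0 ⊢ ·
Reachable graph of Q (16 states):
  v0 = (a.0 + (0 + 0)) | (0 + 0 + 0 + b.0) | a.a.b.0 ⊢ -a-> v1, -a-> v2, -b-> v3
  v1 = (a.0 + (0 + 0)) | (0 + 0 + 0 + b.0) | a.b.0 ⊢ -a-> v4, -a-> v5, -b-> v6
  v2 = 0 | (0 + 0 + 0 + b.0) | a.a.b.0 ⊢ -a-> v5, -b-> v7
  v3 = (a.0 + (0 + 0)) | 0 | a.a.b.0 ⊢ -a-> v6, -a-> v7
  v4 = (a.0 + (0 + 0)) | (0 + 0 + 0 + b.0) | b.0 ⊢ -a-> v8, -b-> v10, -b-> v9
  v5 = 0 | (0 + 0 + 0 + b.0) | a.b.0 ⊢ -a-> v8, -b-> v11
  v6 = (a.0 + (0 + 0)) | 0 | a.b.0 ⊢ -a-> v10, -a-> v11
  v7 = 0 | 0 | a.a.b.0 ⊢ -a-> v11
  v8 = 0 | (0 + 0 + 0 + b.0) | b.0 ⊢ -b-> v12, -b-> v13
  v9 = (a.0 + (0 + 0)) | (0 + 0 + 0 + b.0) | 0 ⊢ -a-> v12, -b-> v14
  v10 = (a.0 + (0 + 0)) | 0 | b.0 ⊢ -a-> v13, -b-> v14
  v11 = 0 | 0 | a.b.0 ⊢ -a-> v13
  v12 = 0 | (0 + 0 + 0 + b.0) | 0 ⊢ -b-> v15
  v13 = 0 | 0 | b.0 ⊢ -b-> v15
  v14 = (a.0 + (0 + 0)) | 0 | 0 ⊢ -a-> v15
  v15 = 0 | 0 | 0 ⊢ ·
Coarsest stable partition (strong bisimilarity classes):
  B0 = {u0, v0}
  B1 = {u3, v3}
  B2 = {u7, v7}
  B3 = {u11, v11}
  B4 = {u12, u13, v12, v13}
  B5 = {u15, v15}
  B6 = {u6, v6}
  B7 = {u10, u9, v10, v9}
  B8 = {u14, v14}
  B9 = {u1, v1}
  B10 = {u5, v5}
  B11 = {u8, v8}
  B12 = {u4, v4}
  B13 = {u2, v2}
u0 ∈ B0, v0 ∈ B0 → same block
Bisimilar ⇒ trace-equivalent.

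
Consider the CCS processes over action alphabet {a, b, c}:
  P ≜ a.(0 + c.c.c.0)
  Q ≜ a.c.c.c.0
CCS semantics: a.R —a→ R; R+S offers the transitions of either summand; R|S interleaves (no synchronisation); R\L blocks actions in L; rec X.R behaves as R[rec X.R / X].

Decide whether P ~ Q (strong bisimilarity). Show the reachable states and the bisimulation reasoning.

P ~ Q

Reachable graph of P (5 states):
  p0 = a.(0 + c.c.c.0) → —a→ p1
  p1 = 0 + c.c.c.0 → —c→ p2
  p2 = c.c.0 → —c→ p3
  p3 = c.0 → —c→ p4
  p4 = 0 → stopped
Reachable graph of Q (5 states):
  q0 = a.c.c.c.0 → —a→ q1
  q1 = c.c.c.0 → —c→ q2
  q2 = c.c.0 → —c→ q3
  q3 = c.0 → —c→ q4
  q4 = 0 → stopped
Partition-refinement fixed point:
  B0 = {p0, q0}
  B1 = {p1, q1}
  B2 = {p2, q2}
  B3 = {p3, q3}
  B4 = {p4, q4}
p0 ∈ B0, q0 ∈ B0 → same block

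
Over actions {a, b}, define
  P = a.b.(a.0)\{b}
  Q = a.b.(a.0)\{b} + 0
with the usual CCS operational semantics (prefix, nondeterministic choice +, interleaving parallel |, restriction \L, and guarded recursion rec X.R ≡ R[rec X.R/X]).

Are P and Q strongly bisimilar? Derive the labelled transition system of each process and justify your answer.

LTS(P): 4 reachable states
  m0 = a.b.(a.0)\{b} → ··a··> m1
  m1 = b.(a.0)\{b} → ··b··> m2
  m2 = (a.0)\{b} → ··a··> m3
  m3 = 0\{b} → stopped
LTS(Q): 4 reachable states
  n0 = a.b.(a.0)\{b} + 0 → ··a··> n1
  n1 = b.(a.0)\{b} → ··b··> n2
  n2 = (a.0)\{b} → ··a··> n3
  n3 = 0\{b} → stopped
Bisimilarity quotient blocks:
  B0 = {m0, n0}
  B1 = {m1, n1}
  B2 = {m2, n2}
  B3 = {m3, n3}
m0 ∈ B0, n0 ∈ B0 → same block

P ~ Q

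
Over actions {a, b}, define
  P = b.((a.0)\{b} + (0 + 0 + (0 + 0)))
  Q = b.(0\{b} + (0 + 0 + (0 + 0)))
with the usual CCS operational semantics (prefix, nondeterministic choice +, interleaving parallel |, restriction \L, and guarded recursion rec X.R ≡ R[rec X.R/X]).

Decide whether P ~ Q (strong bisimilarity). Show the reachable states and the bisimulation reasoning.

P ≁ Q

P's transition system — 3 states:
  p0 = b.((a.0)\{b} + (0 + 0 + (0 + 0))) ⊢ ··b··> p1
  p1 = (a.0)\{b} + (0 + 0 + (0 + 0)) ⊢ ··a··> p2
  p2 = 0\{b} ⊢ deadlocked
Q's transition system — 2 states:
  q0 = b.(0\{b} + (0 + 0 + (0 + 0))) ⊢ ··b··> q1
  q1 = 0\{b} + (0 + 0 + (0 + 0)) ⊢ deadlocked
Coarsest stable partition (strong bisimilarity classes):
  B0 = {p0}
  B1 = {p1}
  B2 = {p2, q1}
  B3 = {q0}
p0 ∈ B0, q0 ∈ B3 → different blocks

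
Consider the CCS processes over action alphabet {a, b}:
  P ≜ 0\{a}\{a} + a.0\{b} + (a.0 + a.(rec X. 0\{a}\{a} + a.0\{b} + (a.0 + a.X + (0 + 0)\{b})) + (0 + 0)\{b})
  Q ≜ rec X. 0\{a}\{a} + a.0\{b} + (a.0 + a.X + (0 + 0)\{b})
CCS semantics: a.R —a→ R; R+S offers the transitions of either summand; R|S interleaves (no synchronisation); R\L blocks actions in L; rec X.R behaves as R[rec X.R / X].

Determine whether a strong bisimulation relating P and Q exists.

Reachable graph of P (4 states):
  u0 = 0\{a}\{a} + a.0\{b} + (a.0 + a.(rec X. 0\{a}\{a} + a.0\{b} + (a.0 + a.X + (0 + 0)\{b})) + (0 + 0)\{b}) has moves =a=> u1, =a=> u2, =a=> u3
  u1 = 0 has moves deadlocked
  u2 = 0\{b} has moves deadlocked
  u3 = rec X. 0\{a}\{a} + a.0\{b} + (a.0 + a.X + (0 + 0)\{b}) has moves =a=> u1, =a=> u2, =a=> u3
Reachable graph of Q (3 states):
  v0 = rec X. 0\{a}\{a} + a.0\{b} + (a.0 + a.X + (0 + 0)\{b}) has moves =a=> v0, =a=> v1, =a=> v2
  v1 = 0 has moves deadlocked
  v2 = 0\{b} has moves deadlocked
Bisimilarity quotient blocks:
  B0 = {u0, u3, v0}
  B1 = {u1, u2, v1, v2}
u0 ∈ B0, v0 ∈ B0 → same block

P ~ Q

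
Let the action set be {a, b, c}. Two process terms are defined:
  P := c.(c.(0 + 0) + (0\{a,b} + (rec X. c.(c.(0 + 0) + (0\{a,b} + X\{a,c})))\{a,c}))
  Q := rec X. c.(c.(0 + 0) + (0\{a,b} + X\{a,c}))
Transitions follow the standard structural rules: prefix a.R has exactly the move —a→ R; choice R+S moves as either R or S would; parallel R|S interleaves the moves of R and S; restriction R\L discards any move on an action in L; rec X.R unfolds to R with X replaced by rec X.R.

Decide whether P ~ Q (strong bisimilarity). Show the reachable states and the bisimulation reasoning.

LTS(P): 3 reachable states
  u0 = c.(c.(0 + 0) + (0\{a,b} + (rec X. c.(c.(0 + 0) + (0\{a,b} + X\{a,c})))\{a,c})) :: ··c··> u1
  u1 = c.(0 + 0) + (0\{a,b} + (rec X. c.(c.(0 + 0) + (0\{a,b} + X\{a,c})))\{a,c}) :: ··c··> u2
  u2 = 0 + 0 :: ∅
LTS(Q): 3 reachable states
  v0 = rec X. c.(c.(0 + 0) + (0\{a,b} + X\{a,c})) :: ··c··> v1
  v1 = c.(0 + 0) + (0\{a,b} + (rec X. c.(c.(0 + 0) + (0\{a,b} + X\{a,c})))\{a,c}) :: ··c··> v2
  v2 = 0 + 0 :: ∅
Coarsest stable partition (strong bisimilarity classes):
  B0 = {u0, v0}
  B1 = {u1, v1}
  B2 = {u2, v2}
u0 ∈ B0, v0 ∈ B0 → same block

YES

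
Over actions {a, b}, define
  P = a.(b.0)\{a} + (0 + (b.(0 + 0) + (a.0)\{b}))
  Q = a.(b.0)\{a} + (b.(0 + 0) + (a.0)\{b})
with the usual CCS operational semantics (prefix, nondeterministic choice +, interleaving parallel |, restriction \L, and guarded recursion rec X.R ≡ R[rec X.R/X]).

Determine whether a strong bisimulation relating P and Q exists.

LTS(P): 5 reachable states
  p0 = a.(b.0)\{a} + (0 + (b.(0 + 0) + (a.0)\{b})) has moves ··a··> p1, ··a··> p2, ··b··> p3
  p1 = (b.0)\{a} has moves ··b··> p4
  p2 = 0\{b} has moves stopped
  p3 = 0 + 0 has moves stopped
  p4 = 0\{a} has moves stopped
LTS(Q): 5 reachable states
  q0 = a.(b.0)\{a} + (b.(0 + 0) + (a.0)\{b}) has moves ··a··> q1, ··a··> q2, ··b··> q3
  q1 = (b.0)\{a} has moves ··b··> q4
  q2 = 0\{b} has moves stopped
  q3 = 0 + 0 has moves stopped
  q4 = 0\{a} has moves stopped
Bisimilarity quotient blocks:
  B0 = {p0, q0}
  B1 = {p2, p3, p4, q2, q3, q4}
  B2 = {p1, q1}
p0 ∈ B0, q0 ∈ B0 → same block

YES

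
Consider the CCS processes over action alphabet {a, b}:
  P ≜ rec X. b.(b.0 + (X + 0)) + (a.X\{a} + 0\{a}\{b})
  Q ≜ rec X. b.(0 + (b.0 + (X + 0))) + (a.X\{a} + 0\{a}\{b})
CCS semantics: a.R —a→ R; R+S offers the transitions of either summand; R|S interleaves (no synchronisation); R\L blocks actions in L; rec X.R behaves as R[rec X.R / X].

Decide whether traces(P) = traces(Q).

LTS(P): 6 reachable states
  u0 = rec X. b.(b.0 + (X + 0)) + (a.X\{a} + 0\{a}\{b}) has moves =a=> u1, =b=> u2
  u1 = (rec X. b.(b.0 + (X + 0)) + (a.X\{a} + 0\{a}\{b}))\{a} has moves =b=> u3
  u2 = b.0 + ((rec X. b.(b.0 + (X + 0)) + (a.X\{a} + 0\{a}\{b})) + 0) has moves =a=> u1, =b=> u2, =b=> u4
  u3 = (b.0 + ((rec X. b.(b.0 + (X + 0)) + (a.X\{a} + 0\{a}\{b})) + 0))\{a} has moves =b=> u3, =b=> u5
  u4 = 0 has moves stopped
  u5 = 0\{a} has moves stopped
LTS(Q): 6 reachable states
  v0 = rec X. b.(0 + (b.0 + (X + 0))) + (a.X\{a} + 0\{a}\{b}) has moves =a=> v1, =b=> v2
  v1 = (rec X. b.(0 + (b.0 + (X + 0))) + (a.X\{a} + 0\{a}\{b}))\{a} has moves =b=> v3
  v2 = 0 + (b.0 + ((rec X. b.(0 + (b.0 + (X + 0))) + (a.X\{a} + 0\{a}\{b})) + 0)) has moves =a=> v1, =b=> v2, =b=> v4
  v3 = (0 + (b.0 + ((rec X. b.(0 + (b.0 + (X + 0))) + (a.X\{a} + 0\{a}\{b})) + 0)))\{a} has moves =b=> v3, =b=> v5
  v4 = 0 has moves stopped
  v5 = 0\{a} has moves stopped
Coarsest stable partition (strong bisimilarity classes):
  B0 = {u0, v0}
  B1 = {u1, v1}
  B2 = {u3, v3}
  B3 = {u4, u5, v4, v5}
  B4 = {u2, v2}
u0 ∈ B0, v0 ∈ B0 → same block
Bisimilar ⇒ trace-equivalent.

traces(P) = traces(Q)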